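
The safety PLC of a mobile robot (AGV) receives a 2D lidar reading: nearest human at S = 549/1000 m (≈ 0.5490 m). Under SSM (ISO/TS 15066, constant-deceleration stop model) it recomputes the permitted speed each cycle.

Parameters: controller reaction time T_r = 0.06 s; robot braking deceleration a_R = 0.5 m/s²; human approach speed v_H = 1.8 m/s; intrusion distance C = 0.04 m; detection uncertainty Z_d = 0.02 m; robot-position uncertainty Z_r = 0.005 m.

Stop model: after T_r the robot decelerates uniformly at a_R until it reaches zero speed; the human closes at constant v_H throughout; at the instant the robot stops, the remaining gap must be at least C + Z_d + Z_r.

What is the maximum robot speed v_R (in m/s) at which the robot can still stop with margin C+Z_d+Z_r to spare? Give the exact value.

collect terms ⇒ (1)·v_R² + (183/50)·v_R + (-47/125) = 0
  disc = (183/50)² − 4·(1)·(-47/125) = 37249/2500 ; √disc = 193/50
  v_R = (−(183/50) + 193/50) / (2·(1)) = 1/10 m/s
check:
T_s = v_R/a_R = (1/10)/(1/2) = 0.2000 s
robot in T_r: 0.1000·0.0600 = 0.0060 m
robot under decel: 0.1000²/(2·0.5000) = 0.0100 m
human over T_r+T_s: 1.8000·(0.0600+0.2000) = 0.4680 m
residual clearance needed = 0.0400+0.0200+0.0050 = 0.0650 m
sum ≈ 0.0060+0.0100+0.4680+0.0650 ≈ 0.5490 m = S ✓

v_R_max = 1/10 m/s = 0.1000 m/s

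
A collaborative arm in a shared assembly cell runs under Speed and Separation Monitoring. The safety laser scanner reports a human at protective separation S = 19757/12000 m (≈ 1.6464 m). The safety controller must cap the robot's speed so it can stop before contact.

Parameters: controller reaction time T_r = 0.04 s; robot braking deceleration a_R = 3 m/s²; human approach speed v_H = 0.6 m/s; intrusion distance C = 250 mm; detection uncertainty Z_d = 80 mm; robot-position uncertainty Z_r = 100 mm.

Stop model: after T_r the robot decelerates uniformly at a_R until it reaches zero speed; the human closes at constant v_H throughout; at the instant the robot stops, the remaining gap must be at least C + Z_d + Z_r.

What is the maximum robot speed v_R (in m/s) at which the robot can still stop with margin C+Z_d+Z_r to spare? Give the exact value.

collect terms ⇒ (1/6)·v_R² + (6/25)·v_R + (-14309/12000) = 0
  disc = (6/25)² − 4·(1/6)·(-14309/12000) = 76729/90000 ; √disc = 277/300
  v_R = (−(6/25) + 277/300) / (2·(1/6)) = 41/20 m/s
check:
stop time T_s = (41/20)/3 = 0.6833 s
robot in T_r: 2.0500·0.0400 = 0.0820 m
robot under decel: 2.0500²/(2·3.0000) = 0.7004 m
person approaches 0.6000·(0.0400+0.6833) = 0.4340 m
residual clearance needed = 0.2500+0.0800+0.1000 = 0.4300 m
sum ≈ 0.0820+0.7004+0.4340+0.4300 ≈ 1.6464 m = S ✓

v_R_max = 41/20 m/s = 2.0500 m/s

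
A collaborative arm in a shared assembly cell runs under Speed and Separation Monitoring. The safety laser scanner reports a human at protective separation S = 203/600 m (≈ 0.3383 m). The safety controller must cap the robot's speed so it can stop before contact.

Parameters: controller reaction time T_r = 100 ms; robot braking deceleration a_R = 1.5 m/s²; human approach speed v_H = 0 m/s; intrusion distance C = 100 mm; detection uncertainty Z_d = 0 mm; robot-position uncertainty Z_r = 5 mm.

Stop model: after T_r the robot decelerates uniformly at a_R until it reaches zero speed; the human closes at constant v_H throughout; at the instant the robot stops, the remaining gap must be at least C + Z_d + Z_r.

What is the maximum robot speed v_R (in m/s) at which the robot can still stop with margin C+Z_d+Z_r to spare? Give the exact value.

collect terms ⇒ (1/3)·v_R² + (1/10)·v_R + (-7/30) = 0
  disc = (1/10)² − 4·(1/3)·(-7/30) = 289/900 ; √disc = 17/30
  v_R = (−(1/10) + 17/30) / (2·(1/3)) = 7/10 m/s
check:
stop time T_s = (7/10)/(3/2) = 0.4667 s
robot in T_r: 0.7000·0.1000 = 0.0700 m
robot under decel: 0.7000²/(2·1.5000) = 0.1633 m
human closes 0.0000·0.5667 = 0.0000 m
residual clearance needed = 0.1000+0.0000+0.0050 = 0.1050 m
sum ≈ 0.0700+0.1633+0.0000+0.1050 ≈ 0.3383 m = S ✓

v_R_max = 7/10 m/s = 0.7000 m/s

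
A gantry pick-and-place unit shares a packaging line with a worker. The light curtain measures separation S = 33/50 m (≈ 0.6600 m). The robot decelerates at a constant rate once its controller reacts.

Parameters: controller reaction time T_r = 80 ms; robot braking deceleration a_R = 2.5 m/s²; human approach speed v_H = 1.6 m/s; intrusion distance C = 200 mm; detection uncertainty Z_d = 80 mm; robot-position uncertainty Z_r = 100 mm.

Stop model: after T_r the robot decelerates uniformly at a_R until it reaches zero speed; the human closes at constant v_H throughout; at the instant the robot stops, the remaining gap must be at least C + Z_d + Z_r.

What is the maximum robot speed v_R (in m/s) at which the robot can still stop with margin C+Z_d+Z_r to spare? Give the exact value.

v_R_max = 1/5 m/s = 0.2000 m/s

collect terms ⇒ (1/5)·v_R² + (18/25)·v_R + (-19/125) = 0
  disc = (18/25)² − 4·(1/5)·(-19/125) = 16/25 ; √disc = 4/5
  v_R = (−(18/25) + 4/5) / (2·(1/5)) = 1/5 m/s
check:
T_s = v_R/a_R = (1/5)/(5/2) = 0.0800 s
robot in T_r: 0.2000·0.0800 = 0.0160 m
braking distance = 0.2000²/(2·2.5000) = 0.0080 m
person approaches 1.6000·(0.0800+0.0800) = 0.2560 m
residual clearance needed = 0.2000+0.0800+0.1000 = 0.3800 m
sum ≈ 0.0160+0.0080+0.2560+0.3800 ≈ 0.6600 m = S ✓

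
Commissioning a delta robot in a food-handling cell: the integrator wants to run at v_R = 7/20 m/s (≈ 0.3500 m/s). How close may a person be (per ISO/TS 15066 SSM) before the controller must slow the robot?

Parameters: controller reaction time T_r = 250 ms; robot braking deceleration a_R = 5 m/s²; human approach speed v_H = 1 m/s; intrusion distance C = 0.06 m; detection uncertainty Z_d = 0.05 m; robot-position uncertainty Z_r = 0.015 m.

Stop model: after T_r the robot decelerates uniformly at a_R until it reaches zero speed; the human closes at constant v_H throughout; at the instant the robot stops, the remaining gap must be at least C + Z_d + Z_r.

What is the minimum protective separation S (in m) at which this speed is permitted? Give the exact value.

stop time T_s = (7/20)/5 = 0.0700 s
reaction-phase robot travel = 0.3500·0.2500 = 0.0875 m
robot under decel: 0.3500²/(2·5.0000) = 0.0123 m
person approaches 1.0000·(0.2500+0.0700) = 0.3200 m
margins: 0.0600+0.0500+0.0150 = 0.1250 m
S_min ≈ 0.0875+0.0123+0.3200+0.1250  ⇒  S_min = 2179/4000 m

S_min = 2179/4000 m = 0.5447 m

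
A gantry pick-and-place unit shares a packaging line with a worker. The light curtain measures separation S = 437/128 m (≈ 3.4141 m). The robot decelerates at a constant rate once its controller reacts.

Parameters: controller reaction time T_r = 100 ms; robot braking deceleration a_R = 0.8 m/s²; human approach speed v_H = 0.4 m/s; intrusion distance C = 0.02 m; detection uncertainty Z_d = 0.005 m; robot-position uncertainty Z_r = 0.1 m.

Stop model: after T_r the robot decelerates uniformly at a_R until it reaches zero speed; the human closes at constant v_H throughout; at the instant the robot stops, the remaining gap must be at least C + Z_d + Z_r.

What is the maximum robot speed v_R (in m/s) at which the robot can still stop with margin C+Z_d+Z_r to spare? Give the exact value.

collect terms ⇒ (5/8)·v_R² + (3/5)·v_R + (-10397/3200) = 0
  disc = (3/5)² − 4·(5/8)·(-10397/3200) = 54289/6400 ; √disc = 233/80
  v_R = (−(3/5) + 233/80) / (2·(5/8)) = 37/20 m/s
check:
braking lasts T_s = (37/20)/(4/5) = 2.3125 s
robot in T_r: 1.8500·0.1000 = 0.1850 m
braking distance = 1.8500²/(2·0.8000) = 2.1391 m
person approaches 0.4000·(0.1000+2.3125) = 0.9650 m
residual clearance needed = 0.0200+0.0050+0.1000 = 0.1250 m
sum ≈ 0.1850+2.1391+0.9650+0.1250 ≈ 3.4141 m = S ✓

v_R_max = 37/20 m/s = 1.8500 m/s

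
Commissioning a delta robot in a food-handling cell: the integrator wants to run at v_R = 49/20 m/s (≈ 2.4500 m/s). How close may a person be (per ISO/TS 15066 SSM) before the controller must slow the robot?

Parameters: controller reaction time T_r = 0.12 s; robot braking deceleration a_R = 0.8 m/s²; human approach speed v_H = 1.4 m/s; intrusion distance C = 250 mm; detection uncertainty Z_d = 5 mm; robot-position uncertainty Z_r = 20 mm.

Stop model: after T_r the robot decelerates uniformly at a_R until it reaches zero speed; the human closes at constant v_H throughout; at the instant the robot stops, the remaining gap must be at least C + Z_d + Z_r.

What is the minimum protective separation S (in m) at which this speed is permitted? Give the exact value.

S_min = 140417/16000 m = 8.7761 m

braking lasts T_s = (49/20)/(4/5) = 3.0625 s
robot covers v_R·T_r = 2.4500·0.1200 = 0.2940 m before braking
braking distance = 2.4500²/(2·0.8000) = 3.7516 m
human closes 1.4000·3.1825 = 4.4555 m
margins: 0.2500+0.0050+0.0200 = 0.2750 m
S_min ≈ 0.2940+3.7516+4.4555+0.2750  ⇒  S_min = 140417/16000 m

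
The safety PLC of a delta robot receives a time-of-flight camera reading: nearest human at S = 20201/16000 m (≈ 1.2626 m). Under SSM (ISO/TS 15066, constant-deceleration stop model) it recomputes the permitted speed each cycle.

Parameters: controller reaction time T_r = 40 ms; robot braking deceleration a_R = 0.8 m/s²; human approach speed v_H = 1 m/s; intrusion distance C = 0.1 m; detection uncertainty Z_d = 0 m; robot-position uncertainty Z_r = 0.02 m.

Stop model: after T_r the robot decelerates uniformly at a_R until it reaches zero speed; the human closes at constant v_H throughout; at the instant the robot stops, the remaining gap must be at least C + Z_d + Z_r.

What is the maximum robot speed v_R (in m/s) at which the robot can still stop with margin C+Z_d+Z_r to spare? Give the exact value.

v_R_max = 13/20 m/s = 0.6500 m/s

quadratic (5/8)·v² + (129/100)·v + (-17641/16000) = 0
  disc = (129/100)² − 4·(5/8)·(-17641/16000) = 707281/160000 ; √disc = 841/400
  v_R = (−(129/100) + 841/400) / (2·(5/8)) = 13/20 m/s
check:
braking lasts T_s = (13/20)/(4/5) = 0.8125 s
robot covers v_R·T_r = 0.6500·0.0400 = 0.0260 m before braking
robot under decel: 0.6500²/(2·0.8000) = 0.2641 m
human over T_r+T_s: 1.0000·(0.0400+0.8125) = 0.8525 m
margins: 0.1000+0.0000+0.0200 = 0.1200 m
sum ≈ 0.0260+0.2641+0.8525+0.1200 ≈ 1.2626 m = S ✓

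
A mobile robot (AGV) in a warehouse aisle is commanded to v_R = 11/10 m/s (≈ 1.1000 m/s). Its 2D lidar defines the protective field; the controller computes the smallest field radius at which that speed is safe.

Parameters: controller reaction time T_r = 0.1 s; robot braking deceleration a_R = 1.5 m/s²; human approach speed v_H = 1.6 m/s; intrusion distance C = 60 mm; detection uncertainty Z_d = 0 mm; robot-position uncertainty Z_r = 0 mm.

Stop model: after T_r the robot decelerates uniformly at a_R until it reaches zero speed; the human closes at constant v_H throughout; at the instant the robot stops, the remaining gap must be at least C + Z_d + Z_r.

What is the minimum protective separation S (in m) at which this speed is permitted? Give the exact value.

stop time T_s = (11/10)/(3/2) = 0.7333 s
reaction-phase robot travel = 1.1000·0.1000 = 0.1100 m
robot covers 1.1000·0.7333 − ½·1.5000·0.7333² = 0.4033 m while stopping
human over T_r+T_s: 1.6000·(0.1000+0.7333) = 1.3333 m
residual clearance needed = 0.0600+0.0000+0.0000 = 0.0600 m
S_min ≈ 0.1100+0.4033+1.3333+0.0600  ⇒  S_min = 143/75 m

S_min = 143/75 m = 1.9067 m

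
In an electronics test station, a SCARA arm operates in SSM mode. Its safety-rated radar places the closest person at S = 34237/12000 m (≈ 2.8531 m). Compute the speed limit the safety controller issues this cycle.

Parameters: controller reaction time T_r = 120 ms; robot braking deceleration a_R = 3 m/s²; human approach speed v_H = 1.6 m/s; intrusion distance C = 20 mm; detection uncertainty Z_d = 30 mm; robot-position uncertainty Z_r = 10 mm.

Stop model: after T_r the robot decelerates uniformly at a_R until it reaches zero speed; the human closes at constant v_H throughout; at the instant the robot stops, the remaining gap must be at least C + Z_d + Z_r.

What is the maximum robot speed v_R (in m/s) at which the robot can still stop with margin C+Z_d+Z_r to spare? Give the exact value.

v_R_max = 49/20 m/s = 2.4500 m/s

at the boundary: (1/6)·v² + (49/75)·v + (-31213/12000) = 0
  disc = (49/75)² − 4·(1/6)·(-31213/12000) = 21609/10000 ; √disc = 147/100
  v_R = (−(49/75) + 147/100) / (2·(1/6)) = 49/20 m/s
check:
T_s = v_R/a_R = (49/20)/3 = 0.8167 s
robot covers v_R·T_r = 2.4500·0.1200 = 0.2940 m before braking
robot covers 2.4500·0.8167 − ½·3.0000·0.8167² = 1.0004 m while stopping
human over T_r+T_s: 1.6000·(0.1200+0.8167) = 1.4987 m
margins: 0.0200+0.0300+0.0100 = 0.0600 m
sum ≈ 0.2940+1.0004+1.4987+0.0600 ≈ 2.8531 m = S ✓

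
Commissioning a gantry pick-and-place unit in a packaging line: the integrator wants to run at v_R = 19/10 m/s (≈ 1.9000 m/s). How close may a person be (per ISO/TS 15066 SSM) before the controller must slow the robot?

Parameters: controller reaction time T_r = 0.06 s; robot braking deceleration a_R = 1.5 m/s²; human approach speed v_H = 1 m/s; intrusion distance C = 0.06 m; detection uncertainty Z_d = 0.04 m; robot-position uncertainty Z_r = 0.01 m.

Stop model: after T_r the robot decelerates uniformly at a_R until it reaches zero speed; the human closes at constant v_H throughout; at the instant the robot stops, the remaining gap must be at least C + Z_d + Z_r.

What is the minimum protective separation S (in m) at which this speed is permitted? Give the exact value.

stop time T_s = (19/10)/(3/2) = 1.2667 s
reaction-phase robot travel = 1.9000·0.0600 = 0.1140 m
braking distance = 1.9000²/(2·1.5000) = 1.2033 m
human over T_r+T_s: 1.0000·(0.0600+1.2667) = 1.3267 m
C+Z_d+Z_r = 0.0600+0.0400+0.0100 = 0.1100 m
S_min ≈ 0.1140+1.2033+1.3267+0.1100  ⇒  S_min = 1377/500 m

S_min = 1377/500 m = 2.7540 m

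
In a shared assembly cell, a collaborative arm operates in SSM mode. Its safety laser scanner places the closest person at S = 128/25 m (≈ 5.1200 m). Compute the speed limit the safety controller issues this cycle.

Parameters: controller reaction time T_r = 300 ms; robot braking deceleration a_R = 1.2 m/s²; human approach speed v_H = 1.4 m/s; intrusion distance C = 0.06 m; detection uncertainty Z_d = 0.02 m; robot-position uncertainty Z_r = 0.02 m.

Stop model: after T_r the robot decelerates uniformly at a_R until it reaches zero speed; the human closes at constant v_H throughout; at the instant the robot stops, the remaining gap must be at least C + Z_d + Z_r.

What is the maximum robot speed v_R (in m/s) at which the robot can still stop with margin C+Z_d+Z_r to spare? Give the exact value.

quadratic (5/12)·v² + (22/15)·v + (-23/5) = 0
  disc = (22/15)² − 4·(5/12)·(-23/5) = 2209/225 ; √disc = 47/15
  v_R = (−(22/15) + 47/15) / (2·(5/12)) = 2 m/s
check:
T_s = v_R/a_R = 2/(6/5) = 1.6667 s
reaction-phase robot travel = 2.0000·0.3000 = 0.6000 m
braking distance = 2.0000²/(2·1.2000) = 1.6667 m
human closes 1.4000·1.9667 = 2.7533 m
residual clearance needed = 0.0600+0.0200+0.0200 = 0.1000 m
sum ≈ 0.6000+1.6667+2.7533+0.1000 ≈ 5.1200 m = S ✓

v_R_max = 2 m/s = 2.0000 m/s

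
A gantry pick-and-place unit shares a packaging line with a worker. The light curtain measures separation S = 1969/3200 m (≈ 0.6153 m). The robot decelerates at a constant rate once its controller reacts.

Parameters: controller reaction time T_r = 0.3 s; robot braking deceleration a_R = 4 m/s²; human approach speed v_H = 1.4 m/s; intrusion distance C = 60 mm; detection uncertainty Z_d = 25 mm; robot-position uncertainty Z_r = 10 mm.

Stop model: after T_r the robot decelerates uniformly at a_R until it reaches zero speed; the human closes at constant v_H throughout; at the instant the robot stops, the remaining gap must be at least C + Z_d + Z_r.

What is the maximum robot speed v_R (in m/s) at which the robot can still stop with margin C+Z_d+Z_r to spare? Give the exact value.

quadratic (1/8)·v² + (13/20)·v + (-321/3200) = 0
  disc = (13/20)² − 4·(1/8)·(-321/3200) = 121/256 ; √disc = 11/16
  v_R = (−(13/20) + 11/16) / (2·(1/8)) = 3/20 m/s
check:
T_s = v_R/a_R = (3/20)/4 = 0.0375 s
robot in T_r: 0.1500·0.3000 = 0.0450 m
robot under decel: 0.1500²/(2·4.0000) = 0.0028 m
human closes 1.4000·0.3375 = 0.4725 m
margins: 0.0600+0.0250+0.0100 = 0.0950 m
sum ≈ 0.0450+0.0028+0.4725+0.0950 ≈ 0.6153 m = S ✓

v_R_max = 3/20 m/s = 0.1500 m/s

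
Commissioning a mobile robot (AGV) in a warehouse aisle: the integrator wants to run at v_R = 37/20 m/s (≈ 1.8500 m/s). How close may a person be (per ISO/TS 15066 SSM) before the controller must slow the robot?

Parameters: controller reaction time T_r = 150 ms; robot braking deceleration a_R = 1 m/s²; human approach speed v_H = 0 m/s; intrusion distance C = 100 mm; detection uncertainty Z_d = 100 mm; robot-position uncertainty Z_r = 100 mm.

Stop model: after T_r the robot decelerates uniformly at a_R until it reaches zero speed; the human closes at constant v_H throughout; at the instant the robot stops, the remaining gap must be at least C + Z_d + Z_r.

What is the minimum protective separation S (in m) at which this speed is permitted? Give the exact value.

braking lasts T_s = (37/20)/1 = 1.8500 s
reaction-phase robot travel = 1.8500·0.1500 = 0.2775 m
braking distance = 1.8500²/(2·1.0000) = 1.7112 m
human closes 0.0000·2.0000 = 0.0000 m
C+Z_d+Z_r = 0.1000+0.1000+0.1000 = 0.3000 m
S_min ≈ 0.2775+1.7112+0.0000+0.3000  ⇒  S_min = 1831/800 m

S_min = 1831/800 m = 2.2887 m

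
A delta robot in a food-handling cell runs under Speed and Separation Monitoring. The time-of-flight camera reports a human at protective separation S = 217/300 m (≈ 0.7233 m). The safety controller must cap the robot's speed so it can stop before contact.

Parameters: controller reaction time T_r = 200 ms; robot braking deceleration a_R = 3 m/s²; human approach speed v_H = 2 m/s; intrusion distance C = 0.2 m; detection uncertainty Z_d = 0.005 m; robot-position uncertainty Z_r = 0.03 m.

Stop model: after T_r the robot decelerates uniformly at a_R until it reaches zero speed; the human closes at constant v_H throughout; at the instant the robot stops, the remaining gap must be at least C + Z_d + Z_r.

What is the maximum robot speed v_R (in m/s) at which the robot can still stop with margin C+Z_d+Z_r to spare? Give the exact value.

v_R_max = 1/10 m/s = 0.1000 m/s

collect terms ⇒ (1/6)·v_R² + (13/15)·v_R + (-53/600) = 0
  disc = (13/15)² − 4·(1/6)·(-53/600) = 81/100 ; √disc = 9/10
  v_R = (−(13/15) + 9/10) / (2·(1/6)) = 1/10 m/s
check:
braking lasts T_s = (1/10)/3 = 0.0333 s
robot in T_r: 0.1000·0.2000 = 0.0200 m
robot covers 0.1000·0.0333 − ½·3.0000·0.0333² = 0.0017 m while stopping
human closes 2.0000·0.2333 = 0.4667 m
residual clearance needed = 0.2000+0.0050+0.0300 = 0.2350 m
sum ≈ 0.0200+0.0017+0.4667+0.2350 ≈ 0.7233 m = S ✓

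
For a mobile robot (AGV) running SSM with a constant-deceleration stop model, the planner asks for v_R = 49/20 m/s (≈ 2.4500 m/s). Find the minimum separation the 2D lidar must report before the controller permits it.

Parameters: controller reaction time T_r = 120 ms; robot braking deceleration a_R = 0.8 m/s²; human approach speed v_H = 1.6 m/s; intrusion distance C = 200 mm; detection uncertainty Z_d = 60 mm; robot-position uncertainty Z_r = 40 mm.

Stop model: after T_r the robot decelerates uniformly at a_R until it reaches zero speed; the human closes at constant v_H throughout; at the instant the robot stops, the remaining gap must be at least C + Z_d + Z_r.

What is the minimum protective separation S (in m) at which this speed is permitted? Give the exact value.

braking lasts T_s = (49/20)/(4/5) = 3.0625 s
robot in T_r: 2.4500·0.1200 = 0.2940 m
braking distance = 2.4500²/(2·0.8000) = 3.7516 m
human over T_r+T_s: 1.6000·(0.1200+3.0625) = 5.0920 m
margins: 0.2000+0.0600+0.0400 = 0.3000 m
S_min ≈ 0.2940+3.7516+5.0920+0.3000  ⇒  S_min = 151001/16000 m

S_min = 151001/16000 m = 9.4376 m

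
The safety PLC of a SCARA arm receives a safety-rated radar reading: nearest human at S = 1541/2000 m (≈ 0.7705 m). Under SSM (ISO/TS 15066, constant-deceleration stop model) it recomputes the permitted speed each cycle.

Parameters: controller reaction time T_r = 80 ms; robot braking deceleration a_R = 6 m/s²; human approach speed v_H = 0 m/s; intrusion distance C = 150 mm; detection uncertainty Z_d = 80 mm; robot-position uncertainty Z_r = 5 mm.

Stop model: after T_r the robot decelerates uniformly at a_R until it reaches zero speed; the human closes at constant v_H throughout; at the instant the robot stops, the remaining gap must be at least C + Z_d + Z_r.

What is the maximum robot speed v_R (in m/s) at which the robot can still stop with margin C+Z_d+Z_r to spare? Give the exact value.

at the boundary: (1/12)·v² + (2/25)·v + (-1071/2000) = 0
  disc = (2/25)² − 4·(1/12)·(-1071/2000) = 1849/10000 ; √disc = 43/100
  v_R = (−(2/25) + 43/100) / (2·(1/12)) = 21/10 m/s
check:
braking lasts T_s = (21/10)/6 = 0.3500 s
robot in T_r: 2.1000·0.0800 = 0.1680 m
robot covers 2.1000·0.3500 − ½·6.0000·0.3500² = 0.3675 m while stopping
human over T_r+T_s: 0.0000·(0.0800+0.3500) = 0.0000 m
margins: 0.1500+0.0800+0.0050 = 0.2350 m
sum ≈ 0.1680+0.3675+0.0000+0.2350 ≈ 0.7705 m = S ✓

v_R_max = 21/10 m/s = 2.1000 m/s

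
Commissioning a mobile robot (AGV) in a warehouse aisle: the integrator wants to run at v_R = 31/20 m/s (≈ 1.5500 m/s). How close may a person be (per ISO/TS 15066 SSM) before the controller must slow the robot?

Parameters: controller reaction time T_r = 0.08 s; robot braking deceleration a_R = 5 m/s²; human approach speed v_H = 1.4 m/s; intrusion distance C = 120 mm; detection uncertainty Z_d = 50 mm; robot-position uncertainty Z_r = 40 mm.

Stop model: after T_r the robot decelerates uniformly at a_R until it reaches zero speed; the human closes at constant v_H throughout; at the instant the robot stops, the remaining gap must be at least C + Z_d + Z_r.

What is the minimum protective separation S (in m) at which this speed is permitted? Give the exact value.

S_min = 4481/4000 m = 1.1202 m

braking lasts T_s = (31/20)/5 = 0.3100 s
reaction-phase robot travel = 1.5500·0.0800 = 0.1240 m
robot covers 1.5500·0.3100 − ½·5.0000·0.3100² = 0.2402 m while stopping
person approaches 1.4000·(0.0800+0.3100) = 0.5460 m
residual clearance needed = 0.1200+0.0500+0.0400 = 0.2100 m
S_min ≈ 0.1240+0.2402+0.5460+0.2100  ⇒  S_min = 4481/4000 m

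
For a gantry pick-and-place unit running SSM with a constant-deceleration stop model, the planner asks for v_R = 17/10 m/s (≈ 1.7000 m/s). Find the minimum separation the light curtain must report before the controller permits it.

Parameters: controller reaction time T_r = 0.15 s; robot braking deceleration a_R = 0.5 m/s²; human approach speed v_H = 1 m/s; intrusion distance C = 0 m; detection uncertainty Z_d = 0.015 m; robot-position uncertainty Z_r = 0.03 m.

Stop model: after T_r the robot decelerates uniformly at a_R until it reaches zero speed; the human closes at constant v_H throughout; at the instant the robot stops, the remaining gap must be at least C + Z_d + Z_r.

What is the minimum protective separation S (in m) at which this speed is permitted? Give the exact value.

braking lasts T_s = (17/10)/(1/2) = 3.4000 s
reaction-phase robot travel = 1.7000·0.1500 = 0.2550 m
robot covers 1.7000·3.4000 − ½·0.5000·3.4000² = 2.8900 m while stopping
person approaches 1.0000·(0.1500+3.4000) = 3.5500 m
margins: 0.0000+0.0150+0.0300 = 0.0450 m
S_min ≈ 0.2550+2.8900+3.5500+0.0450  ⇒  S_min = 337/50 m

S_min = 337/50 m = 6.7400 m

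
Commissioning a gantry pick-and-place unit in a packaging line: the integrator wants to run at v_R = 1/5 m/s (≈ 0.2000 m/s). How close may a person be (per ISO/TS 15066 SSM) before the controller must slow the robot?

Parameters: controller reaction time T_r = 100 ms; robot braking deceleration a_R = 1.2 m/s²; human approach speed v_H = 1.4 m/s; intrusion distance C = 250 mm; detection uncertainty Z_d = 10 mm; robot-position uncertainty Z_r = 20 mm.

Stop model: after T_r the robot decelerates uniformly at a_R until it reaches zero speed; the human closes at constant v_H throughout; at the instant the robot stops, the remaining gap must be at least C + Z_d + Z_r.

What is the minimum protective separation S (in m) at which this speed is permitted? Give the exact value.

braking lasts T_s = (1/5)/(6/5) = 0.1667 s
reaction-phase robot travel = 0.2000·0.1000 = 0.0200 m
robot under decel: 0.2000²/(2·1.2000) = 0.0167 m
person approaches 1.4000·(0.1000+0.1667) = 0.3733 m
margins: 0.2500+0.0100+0.0200 = 0.2800 m
S_min ≈ 0.0200+0.0167+0.3733+0.2800  ⇒  S_min = 69/100 m

S_min = 69/100 m = 0.6900 m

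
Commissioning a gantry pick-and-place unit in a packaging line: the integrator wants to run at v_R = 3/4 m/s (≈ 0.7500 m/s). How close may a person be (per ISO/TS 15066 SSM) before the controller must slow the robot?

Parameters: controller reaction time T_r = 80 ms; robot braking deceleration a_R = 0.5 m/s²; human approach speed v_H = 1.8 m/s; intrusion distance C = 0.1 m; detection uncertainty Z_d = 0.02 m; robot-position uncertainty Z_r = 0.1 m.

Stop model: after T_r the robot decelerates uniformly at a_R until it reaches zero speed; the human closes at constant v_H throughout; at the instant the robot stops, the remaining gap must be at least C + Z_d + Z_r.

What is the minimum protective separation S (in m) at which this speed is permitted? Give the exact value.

stop time T_s = (3/4)/(1/2) = 1.5000 s
robot in T_r: 0.7500·0.0800 = 0.0600 m
robot covers 0.7500·1.5000 − ½·0.5000·1.5000² = 0.5625 m while stopping
human closes 1.8000·1.5800 = 2.8440 m
C+Z_d+Z_r = 0.1000+0.0200+0.1000 = 0.2200 m
S_min ≈ 0.0600+0.5625+2.8440+0.2200  ⇒  S_min = 7373/2000 m

S_min = 7373/2000 m = 3.6865 m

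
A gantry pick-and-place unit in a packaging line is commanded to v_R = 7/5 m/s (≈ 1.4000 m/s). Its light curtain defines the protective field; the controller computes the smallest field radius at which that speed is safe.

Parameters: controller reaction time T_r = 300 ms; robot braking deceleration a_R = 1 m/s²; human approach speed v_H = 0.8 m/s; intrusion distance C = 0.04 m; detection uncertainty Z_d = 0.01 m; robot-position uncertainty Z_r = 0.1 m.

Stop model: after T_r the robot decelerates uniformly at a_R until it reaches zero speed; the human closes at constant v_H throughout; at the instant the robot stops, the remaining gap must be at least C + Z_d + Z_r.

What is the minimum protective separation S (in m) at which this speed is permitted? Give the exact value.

S_min = 291/100 m = 2.9100 m

T_s = v_R/a_R = (7/5)/1 = 1.4000 s
robot covers v_R·T_r = 1.4000·0.3000 = 0.4200 m before braking
robot under decel: 1.4000²/(2·1.0000) = 0.9800 m
human over T_r+T_s: 0.8000·(0.3000+1.4000) = 1.3600 m
C+Z_d+Z_r = 0.0400+0.0100+0.1000 = 0.1500 m
S_min ≈ 0.4200+0.9800+1.3600+0.1500  ⇒  S_min = 291/100 m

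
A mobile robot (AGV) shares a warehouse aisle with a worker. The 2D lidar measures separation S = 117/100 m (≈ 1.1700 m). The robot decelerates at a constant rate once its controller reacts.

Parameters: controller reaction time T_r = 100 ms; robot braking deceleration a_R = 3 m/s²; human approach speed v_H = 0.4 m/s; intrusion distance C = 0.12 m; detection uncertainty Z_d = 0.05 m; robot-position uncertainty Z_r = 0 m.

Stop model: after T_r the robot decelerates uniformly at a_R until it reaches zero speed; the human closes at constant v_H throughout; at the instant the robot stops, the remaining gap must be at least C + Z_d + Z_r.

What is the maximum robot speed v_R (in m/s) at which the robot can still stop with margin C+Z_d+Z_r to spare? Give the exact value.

quadratic (1/6)·v² + (7/30)·v + (-24/25) = 0
  disc = (7/30)² − 4·(1/6)·(-24/25) = 25/36 ; √disc = 5/6
  v_R = (−(7/30) + 5/6) / (2·(1/6)) = 9/5 m/s
check:
braking lasts T_s = (9/5)/3 = 0.6000 s
reaction-phase robot travel = 1.8000·0.1000 = 0.1800 m
robot under decel: 1.8000²/(2·3.0000) = 0.5400 m
human closes 0.4000·0.7000 = 0.2800 m
C+Z_d+Z_r = 0.1200+0.0500+0.0000 = 0.1700 m
sum ≈ 0.1800+0.5400+0.2800+0.1700 ≈ 1.1700 m = S ✓

v_R_max = 9/5 m/s = 1.8000 m/s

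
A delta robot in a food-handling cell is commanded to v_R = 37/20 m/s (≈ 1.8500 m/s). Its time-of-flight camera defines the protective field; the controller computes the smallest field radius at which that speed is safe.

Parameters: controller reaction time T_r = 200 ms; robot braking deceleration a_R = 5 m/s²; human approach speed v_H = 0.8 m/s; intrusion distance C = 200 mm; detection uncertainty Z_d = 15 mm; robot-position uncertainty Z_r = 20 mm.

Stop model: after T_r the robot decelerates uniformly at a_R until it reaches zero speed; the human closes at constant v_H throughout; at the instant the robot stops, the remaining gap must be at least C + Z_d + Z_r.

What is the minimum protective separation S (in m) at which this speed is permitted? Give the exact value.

S_min = 5613/4000 m = 1.4033 m

T_s = v_R/a_R = (37/20)/5 = 0.3700 s
robot in T_r: 1.8500·0.2000 = 0.3700 m
robot covers 1.8500·0.3700 − ½·5.0000·0.3700² = 0.3422 m while stopping
human closes 0.8000·0.5700 = 0.4560 m
margins: 0.2000+0.0150+0.0200 = 0.2350 m
S_min ≈ 0.3700+0.3422+0.4560+0.2350  ⇒  S_min = 5613/4000 m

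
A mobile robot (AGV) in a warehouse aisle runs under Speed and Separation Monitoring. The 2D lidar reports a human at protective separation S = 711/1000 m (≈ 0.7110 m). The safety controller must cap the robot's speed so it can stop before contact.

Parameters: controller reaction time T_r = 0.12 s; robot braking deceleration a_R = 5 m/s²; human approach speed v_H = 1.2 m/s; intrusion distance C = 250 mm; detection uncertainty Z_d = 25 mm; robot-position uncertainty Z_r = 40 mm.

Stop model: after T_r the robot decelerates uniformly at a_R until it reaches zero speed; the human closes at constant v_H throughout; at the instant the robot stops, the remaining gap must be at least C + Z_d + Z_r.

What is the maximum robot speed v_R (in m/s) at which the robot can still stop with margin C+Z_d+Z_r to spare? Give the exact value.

at the boundary: (1/10)·v² + (9/25)·v + (-63/250) = 0
  disc = (9/25)² − 4·(1/10)·(-63/250) = 144/625 ; √disc = 12/25
  v_R = (−(9/25) + 12/25) / (2·(1/10)) = 3/5 m/s
check:
braking lasts T_s = (3/5)/5 = 0.1200 s
robot covers v_R·T_r = 0.6000·0.1200 = 0.0720 m before braking
braking distance = 0.6000²/(2·5.0000) = 0.0360 m
person approaches 1.2000·(0.1200+0.1200) = 0.2880 m
residual clearance needed = 0.2500+0.0250+0.0400 = 0.3150 m
sum ≈ 0.0720+0.0360+0.2880+0.3150 ≈ 0.7110 m = S ✓

v_R_max = 3/5 m/s = 0.6000 m/s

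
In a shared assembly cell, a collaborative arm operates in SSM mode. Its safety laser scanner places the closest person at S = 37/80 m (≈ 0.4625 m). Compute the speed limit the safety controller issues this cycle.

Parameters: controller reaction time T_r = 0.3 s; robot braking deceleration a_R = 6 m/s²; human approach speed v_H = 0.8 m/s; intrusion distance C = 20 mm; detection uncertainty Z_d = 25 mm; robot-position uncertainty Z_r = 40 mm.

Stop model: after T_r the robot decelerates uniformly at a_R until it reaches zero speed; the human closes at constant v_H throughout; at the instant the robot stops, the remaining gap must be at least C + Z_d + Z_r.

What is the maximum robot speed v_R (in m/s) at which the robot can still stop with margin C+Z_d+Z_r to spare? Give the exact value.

quadratic (1/12)·v² + (13/30)·v + (-11/80) = 0
  disc = (13/30)² − 4·(1/12)·(-11/80) = 841/3600 ; √disc = 29/60
  v_R = (−(13/30) + 29/60) / (2·(1/12)) = 3/10 m/s
check:
stop time T_s = (3/10)/6 = 0.0500 s
robot in T_r: 0.3000·0.3000 = 0.0900 m
braking distance = 0.3000²/(2·6.0000) = 0.0075 m
human over T_r+T_s: 0.8000·(0.3000+0.0500) = 0.2800 m
margins: 0.0200+0.0250+0.0400 = 0.0850 m
sum ≈ 0.0900+0.0075+0.2800+0.0850 ≈ 0.4625 m = S ✓

v_R_max = 3/10 m/s = 0.3000 m/s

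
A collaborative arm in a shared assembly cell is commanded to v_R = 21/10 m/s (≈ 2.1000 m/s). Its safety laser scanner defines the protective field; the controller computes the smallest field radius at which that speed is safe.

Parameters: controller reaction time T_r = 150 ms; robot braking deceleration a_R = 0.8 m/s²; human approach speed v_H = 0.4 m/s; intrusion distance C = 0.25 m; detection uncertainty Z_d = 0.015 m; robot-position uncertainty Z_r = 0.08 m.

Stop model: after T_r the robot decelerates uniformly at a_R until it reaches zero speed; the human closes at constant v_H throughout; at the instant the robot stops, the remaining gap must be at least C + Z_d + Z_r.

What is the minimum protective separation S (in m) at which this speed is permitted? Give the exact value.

T_s = v_R/a_R = (21/10)/(4/5) = 2.6250 s
robot in T_r: 2.1000·0.1500 = 0.3150 m
robot under decel: 2.1000²/(2·0.8000) = 2.7563 m
person approaches 0.4000·(0.1500+2.6250) = 1.1100 m
margins: 0.2500+0.0150+0.0800 = 0.3450 m
S_min ≈ 0.3150+2.7563+1.1100+0.3450  ⇒  S_min = 3621/800 m

S_min = 3621/800 m = 4.5263 m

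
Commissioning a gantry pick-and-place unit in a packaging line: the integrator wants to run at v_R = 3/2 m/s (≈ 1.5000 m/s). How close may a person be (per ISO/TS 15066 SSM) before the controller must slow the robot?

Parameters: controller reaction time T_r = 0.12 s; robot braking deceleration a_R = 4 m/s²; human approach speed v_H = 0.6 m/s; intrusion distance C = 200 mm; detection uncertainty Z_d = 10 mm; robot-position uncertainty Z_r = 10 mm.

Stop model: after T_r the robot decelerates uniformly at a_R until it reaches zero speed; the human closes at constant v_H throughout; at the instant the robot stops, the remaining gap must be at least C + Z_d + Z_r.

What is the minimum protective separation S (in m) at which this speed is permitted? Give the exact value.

S_min = 3913/4000 m = 0.9782 m

T_s = v_R/a_R = (3/2)/4 = 0.3750 s
robot in T_r: 1.5000·0.1200 = 0.1800 m
robot covers 1.5000·0.3750 − ½·4.0000·0.3750² = 0.2812 m while stopping
human over T_r+T_s: 0.6000·(0.1200+0.3750) = 0.2970 m
margins: 0.2000+0.0100+0.0100 = 0.2200 m
S_min ≈ 0.1800+0.2812+0.2970+0.2200  ⇒  S_min = 3913/4000 m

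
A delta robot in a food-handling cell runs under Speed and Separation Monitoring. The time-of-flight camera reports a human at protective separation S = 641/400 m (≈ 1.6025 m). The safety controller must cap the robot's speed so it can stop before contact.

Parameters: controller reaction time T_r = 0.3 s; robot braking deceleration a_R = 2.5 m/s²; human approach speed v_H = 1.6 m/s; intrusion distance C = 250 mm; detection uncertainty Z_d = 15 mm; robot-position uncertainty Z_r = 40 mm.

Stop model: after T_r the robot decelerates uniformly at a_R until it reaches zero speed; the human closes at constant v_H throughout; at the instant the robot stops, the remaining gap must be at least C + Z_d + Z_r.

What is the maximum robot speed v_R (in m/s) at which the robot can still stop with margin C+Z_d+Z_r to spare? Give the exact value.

collect terms ⇒ (1/5)·v_R² + (47/50)·v_R + (-327/400) = 0
  disc = (47/50)² − 4·(1/5)·(-327/400) = 961/625 ; √disc = 31/25
  v_R = (−(47/50) + 31/25) / (2·(1/5)) = 3/4 m/s
check:
stop time T_s = (3/4)/(5/2) = 0.3000 s
reaction-phase robot travel = 0.7500·0.3000 = 0.2250 m
robot covers 0.7500·0.3000 − ½·2.5000·0.3000² = 0.1125 m while stopping
person approaches 1.6000·(0.3000+0.3000) = 0.9600 m
C+Z_d+Z_r = 0.2500+0.0150+0.0400 = 0.3050 m
sum ≈ 0.2250+0.1125+0.9600+0.3050 ≈ 1.6025 m = S ✓

v_R_max = 3/4 m/s = 0.7500 m/s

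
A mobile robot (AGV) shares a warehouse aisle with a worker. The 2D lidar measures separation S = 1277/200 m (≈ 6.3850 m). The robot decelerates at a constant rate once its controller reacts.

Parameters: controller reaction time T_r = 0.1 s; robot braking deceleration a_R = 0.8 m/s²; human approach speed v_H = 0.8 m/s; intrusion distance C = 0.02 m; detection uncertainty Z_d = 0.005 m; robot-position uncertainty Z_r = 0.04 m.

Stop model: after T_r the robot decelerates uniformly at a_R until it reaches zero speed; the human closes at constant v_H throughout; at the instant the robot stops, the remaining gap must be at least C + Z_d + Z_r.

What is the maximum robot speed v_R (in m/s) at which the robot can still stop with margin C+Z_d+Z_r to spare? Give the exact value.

v_R_max = 12/5 m/s = 2.4000 m/s

at the boundary: (5/8)·v² + (11/10)·v + (-156/25) = 0
  disc = (11/10)² − 4·(5/8)·(-156/25) = 1681/100 ; √disc = 41/10
  v_R = (−(11/10) + 41/10) / (2·(5/8)) = 12/5 m/s
check:
T_s = v_R/a_R = (12/5)/(4/5) = 3.0000 s
robot covers v_R·T_r = 2.4000·0.1000 = 0.2400 m before braking
robot covers 2.4000·3.0000 − ½·0.8000·3.0000² = 3.6000 m while stopping
human closes 0.8000·3.1000 = 2.4800 m
margins: 0.0200+0.0050+0.0400 = 0.0650 m
sum ≈ 0.2400+3.6000+2.4800+0.0650 ≈ 6.3850 m = S ✓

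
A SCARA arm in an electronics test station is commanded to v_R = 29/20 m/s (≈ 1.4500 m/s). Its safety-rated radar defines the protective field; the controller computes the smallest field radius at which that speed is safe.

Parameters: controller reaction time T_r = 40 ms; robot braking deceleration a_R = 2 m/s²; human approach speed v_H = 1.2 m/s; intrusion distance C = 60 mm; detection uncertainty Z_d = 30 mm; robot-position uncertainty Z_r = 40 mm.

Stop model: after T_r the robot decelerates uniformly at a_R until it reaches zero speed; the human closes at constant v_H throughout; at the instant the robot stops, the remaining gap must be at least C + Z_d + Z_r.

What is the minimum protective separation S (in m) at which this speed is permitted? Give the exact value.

braking lasts T_s = (29/20)/2 = 0.7250 s
reaction-phase robot travel = 1.4500·0.0400 = 0.0580 m
robot covers 1.4500·0.7250 − ½·2.0000·0.7250² = 0.5256 m while stopping
person approaches 1.2000·(0.0400+0.7250) = 0.9180 m
margins: 0.0600+0.0300+0.0400 = 0.1300 m
S_min ≈ 0.0580+0.5256+0.9180+0.1300  ⇒  S_min = 13053/8000 m

S_min = 13053/8000 m = 1.6316 m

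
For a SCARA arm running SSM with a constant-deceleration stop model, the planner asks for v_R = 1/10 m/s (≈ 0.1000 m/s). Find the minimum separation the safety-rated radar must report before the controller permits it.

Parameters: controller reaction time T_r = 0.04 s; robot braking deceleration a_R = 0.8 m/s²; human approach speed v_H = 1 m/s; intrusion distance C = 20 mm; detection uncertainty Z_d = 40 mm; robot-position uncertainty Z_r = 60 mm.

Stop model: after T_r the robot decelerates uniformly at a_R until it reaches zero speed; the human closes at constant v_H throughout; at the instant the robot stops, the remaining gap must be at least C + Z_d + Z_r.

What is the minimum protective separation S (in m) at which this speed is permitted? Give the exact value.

T_s = v_R/a_R = (1/10)/(4/5) = 0.1250 s
robot covers v_R·T_r = 0.1000·0.0400 = 0.0040 m before braking
robot covers 0.1000·0.1250 − ½·0.8000·0.1250² = 0.0063 m while stopping
human over T_r+T_s: 1.0000·(0.0400+0.1250) = 0.1650 m
C+Z_d+Z_r = 0.0200+0.0400+0.0600 = 0.1200 m
S_min ≈ 0.0040+0.0063+0.1650+0.1200  ⇒  S_min = 1181/4000 m

S_min = 1181/4000 m = 0.2953 m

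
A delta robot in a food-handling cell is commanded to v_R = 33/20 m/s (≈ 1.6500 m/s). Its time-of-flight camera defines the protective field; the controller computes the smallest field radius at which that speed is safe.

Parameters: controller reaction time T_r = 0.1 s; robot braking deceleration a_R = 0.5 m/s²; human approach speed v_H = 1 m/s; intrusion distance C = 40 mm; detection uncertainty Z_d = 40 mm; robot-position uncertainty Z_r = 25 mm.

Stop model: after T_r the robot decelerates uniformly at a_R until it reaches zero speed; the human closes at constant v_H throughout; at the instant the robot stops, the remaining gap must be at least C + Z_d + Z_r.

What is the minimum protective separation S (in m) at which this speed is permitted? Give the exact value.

T_s = v_R/a_R = (33/20)/(1/2) = 3.3000 s
robot in T_r: 1.6500·0.1000 = 0.1650 m
braking distance = 1.6500²/(2·0.5000) = 2.7225 m
human over T_r+T_s: 1.0000·(0.1000+3.3000) = 3.4000 m
residual clearance needed = 0.0400+0.0400+0.0250 = 0.1050 m
S_min ≈ 0.1650+2.7225+3.4000+0.1050  ⇒  S_min = 2557/400 m

S_min = 2557/400 m = 6.3925 m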